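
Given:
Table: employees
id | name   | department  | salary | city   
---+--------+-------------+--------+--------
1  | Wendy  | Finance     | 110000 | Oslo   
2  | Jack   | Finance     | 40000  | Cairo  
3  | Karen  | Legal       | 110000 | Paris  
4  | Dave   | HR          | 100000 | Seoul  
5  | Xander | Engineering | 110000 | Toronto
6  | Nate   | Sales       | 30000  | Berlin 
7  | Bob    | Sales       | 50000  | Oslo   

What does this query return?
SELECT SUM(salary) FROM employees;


SUM(salary) = 110000 + 40000 + 110000 + 100000 + 110000 + 30000 + 50000 = 550000

550000


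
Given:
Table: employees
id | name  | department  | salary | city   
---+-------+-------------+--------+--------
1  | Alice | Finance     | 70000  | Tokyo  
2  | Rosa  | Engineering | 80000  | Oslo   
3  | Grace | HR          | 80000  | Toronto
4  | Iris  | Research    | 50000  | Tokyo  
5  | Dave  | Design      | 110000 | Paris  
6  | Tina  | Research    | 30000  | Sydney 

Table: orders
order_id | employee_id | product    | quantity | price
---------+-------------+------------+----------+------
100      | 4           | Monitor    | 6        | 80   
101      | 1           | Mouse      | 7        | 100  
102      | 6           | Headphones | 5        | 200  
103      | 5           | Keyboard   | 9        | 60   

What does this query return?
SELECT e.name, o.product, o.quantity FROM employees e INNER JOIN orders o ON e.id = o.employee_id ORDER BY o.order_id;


Joining employees.id = orders.employee_id:
  employee Iris (id=4) -> order Monitor
  employee Alice (id=1) -> order Mouse
  employee Tina (id=6) -> order Headphones
  employee Dave (id=5) -> order Keyboard


4 rows:
Iris, Monitor, 6
Alice, Mouse, 7
Tina, Headphones, 5
Dave, Keyboard, 9


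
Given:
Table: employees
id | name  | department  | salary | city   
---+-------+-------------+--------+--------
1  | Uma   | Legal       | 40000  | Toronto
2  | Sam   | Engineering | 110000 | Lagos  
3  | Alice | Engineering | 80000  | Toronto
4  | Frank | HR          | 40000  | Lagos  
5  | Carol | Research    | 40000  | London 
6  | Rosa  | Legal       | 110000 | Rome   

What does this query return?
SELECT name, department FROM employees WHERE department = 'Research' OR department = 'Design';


Filtering: department = 'Research' OR 'Design'
Matching: 1 rows

1 rows:
Carol, Research


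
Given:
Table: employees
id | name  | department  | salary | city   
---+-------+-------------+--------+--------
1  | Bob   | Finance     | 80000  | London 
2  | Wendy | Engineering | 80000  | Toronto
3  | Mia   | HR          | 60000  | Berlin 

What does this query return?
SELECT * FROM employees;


SELECT * returns all 3 rows with all columns

3 rows:
1, Bob, Finance, 80000, London
2, Wendy, Engineering, 80000, Toronto
3, Mia, HR, 60000, Berlin


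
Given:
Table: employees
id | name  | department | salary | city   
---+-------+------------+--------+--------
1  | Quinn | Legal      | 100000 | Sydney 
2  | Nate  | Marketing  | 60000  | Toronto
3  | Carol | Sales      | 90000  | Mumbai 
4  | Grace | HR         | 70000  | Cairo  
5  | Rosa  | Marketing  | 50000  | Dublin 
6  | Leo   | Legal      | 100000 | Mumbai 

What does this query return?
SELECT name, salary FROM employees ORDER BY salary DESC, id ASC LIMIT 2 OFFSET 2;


Sort by salary DESC (id ASC tiebreak), then skip 2 and take 2
Rows 3 through 4

2 rows:
Carol, 90000
Grace, 70000


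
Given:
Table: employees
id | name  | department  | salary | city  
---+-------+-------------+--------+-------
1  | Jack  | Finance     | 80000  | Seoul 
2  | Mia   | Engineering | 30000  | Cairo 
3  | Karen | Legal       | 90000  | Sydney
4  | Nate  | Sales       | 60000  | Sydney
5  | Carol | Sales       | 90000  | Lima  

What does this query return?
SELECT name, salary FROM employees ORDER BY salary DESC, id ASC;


Sorting by salary DESC, then id ASC for ties

5 rows:
Karen, 90000
Carol, 90000
Jack, 80000
Nate, 60000
Mia, 30000


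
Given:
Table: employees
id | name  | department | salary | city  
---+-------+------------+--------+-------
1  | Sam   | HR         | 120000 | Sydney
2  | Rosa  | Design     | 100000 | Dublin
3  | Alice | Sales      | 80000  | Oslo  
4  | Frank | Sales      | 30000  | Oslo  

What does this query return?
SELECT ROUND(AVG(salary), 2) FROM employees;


SUM(salary) = 330000
COUNT = 4
ROUND(AVG, 2) = ROUND(330000 / 4, 2) = 82500.0

82500.0


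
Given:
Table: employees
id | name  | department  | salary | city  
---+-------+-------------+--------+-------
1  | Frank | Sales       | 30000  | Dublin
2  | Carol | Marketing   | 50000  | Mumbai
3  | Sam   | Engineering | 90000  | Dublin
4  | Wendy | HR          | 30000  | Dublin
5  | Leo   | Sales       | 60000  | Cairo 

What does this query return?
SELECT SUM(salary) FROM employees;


SUM(salary) = 30000 + 50000 + 90000 + 30000 + 60000 = 260000

260000


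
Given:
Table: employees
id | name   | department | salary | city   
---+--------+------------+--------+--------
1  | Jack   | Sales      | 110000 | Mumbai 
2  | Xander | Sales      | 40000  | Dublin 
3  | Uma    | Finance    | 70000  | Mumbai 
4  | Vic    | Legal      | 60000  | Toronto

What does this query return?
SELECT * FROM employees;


SELECT * returns all 4 rows with all columns

4 rows:
1, Jack, Sales, 110000, Mumbai
2, Xander, Sales, 40000, Dublin
3, Uma, Finance, 70000, Mumbai
4, Vic, Legal, 60000, Toronto


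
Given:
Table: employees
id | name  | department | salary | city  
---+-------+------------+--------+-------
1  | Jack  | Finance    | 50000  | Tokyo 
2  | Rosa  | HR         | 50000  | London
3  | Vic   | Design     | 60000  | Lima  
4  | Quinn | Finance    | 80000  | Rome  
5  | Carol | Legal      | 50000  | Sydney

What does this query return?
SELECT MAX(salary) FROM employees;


Salaries: 50000, 50000, 60000, 80000, 50000
MAX = 80000

80000


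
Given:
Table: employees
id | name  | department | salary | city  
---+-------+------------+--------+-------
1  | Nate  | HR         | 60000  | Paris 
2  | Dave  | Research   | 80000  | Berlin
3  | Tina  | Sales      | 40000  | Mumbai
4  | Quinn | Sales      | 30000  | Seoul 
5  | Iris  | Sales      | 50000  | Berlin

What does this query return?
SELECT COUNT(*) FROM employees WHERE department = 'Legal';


Counting rows where department = 'Legal'


0


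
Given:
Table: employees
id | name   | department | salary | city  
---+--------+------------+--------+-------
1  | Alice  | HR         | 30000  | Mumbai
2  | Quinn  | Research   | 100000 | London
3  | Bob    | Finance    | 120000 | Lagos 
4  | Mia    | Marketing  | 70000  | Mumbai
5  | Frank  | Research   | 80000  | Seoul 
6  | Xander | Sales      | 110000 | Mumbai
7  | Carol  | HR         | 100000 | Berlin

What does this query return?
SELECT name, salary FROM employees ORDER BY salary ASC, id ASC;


Sorting by salary ASC, then id ASC for ties

7 rows:
Alice, 30000
Mia, 70000
Frank, 80000
Quinn, 100000
Carol, 100000
Xander, 110000
Bob, 120000


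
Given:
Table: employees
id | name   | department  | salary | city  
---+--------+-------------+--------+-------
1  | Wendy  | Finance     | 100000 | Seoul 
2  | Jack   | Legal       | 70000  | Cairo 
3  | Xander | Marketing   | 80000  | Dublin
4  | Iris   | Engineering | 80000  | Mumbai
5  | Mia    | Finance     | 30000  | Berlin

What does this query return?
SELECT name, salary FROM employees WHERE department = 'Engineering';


Filtering: department = 'Engineering'
Matching rows: 1

1 rows:
Iris, 80000


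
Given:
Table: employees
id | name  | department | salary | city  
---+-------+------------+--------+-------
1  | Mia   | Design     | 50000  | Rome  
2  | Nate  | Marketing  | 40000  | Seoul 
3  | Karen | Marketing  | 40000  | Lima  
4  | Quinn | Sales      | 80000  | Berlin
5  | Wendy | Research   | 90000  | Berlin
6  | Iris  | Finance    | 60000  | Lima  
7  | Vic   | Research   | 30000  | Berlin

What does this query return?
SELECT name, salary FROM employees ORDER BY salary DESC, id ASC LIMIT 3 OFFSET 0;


Sort by salary DESC (id ASC tiebreak), then skip 0 and take 3
Rows 1 through 3

3 rows:
Wendy, 90000
Quinn, 80000
Iris, 60000


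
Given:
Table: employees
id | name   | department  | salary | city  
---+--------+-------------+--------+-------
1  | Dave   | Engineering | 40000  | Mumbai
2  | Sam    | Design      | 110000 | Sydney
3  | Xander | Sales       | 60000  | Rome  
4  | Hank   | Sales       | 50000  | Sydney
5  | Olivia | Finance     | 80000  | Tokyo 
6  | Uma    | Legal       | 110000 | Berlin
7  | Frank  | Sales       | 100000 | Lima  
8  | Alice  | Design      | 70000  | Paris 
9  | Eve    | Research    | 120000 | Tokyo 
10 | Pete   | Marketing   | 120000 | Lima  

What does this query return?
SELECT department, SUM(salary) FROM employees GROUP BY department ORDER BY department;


Summing salary within each department:
  Design: 110000 + 70000 = 180000
  Engineering: 40000 = 40000
  Finance: 80000 = 80000
  Legal: 110000 = 110000
  Marketing: 120000 = 120000
  Research: 120000 = 120000
  Sales: 60000 + 50000 + 100000 = 210000


7 groups:
Design, 180000
Engineering, 40000
Finance, 80000
Legal, 110000
Marketing, 120000
Research, 120000
Sales, 210000


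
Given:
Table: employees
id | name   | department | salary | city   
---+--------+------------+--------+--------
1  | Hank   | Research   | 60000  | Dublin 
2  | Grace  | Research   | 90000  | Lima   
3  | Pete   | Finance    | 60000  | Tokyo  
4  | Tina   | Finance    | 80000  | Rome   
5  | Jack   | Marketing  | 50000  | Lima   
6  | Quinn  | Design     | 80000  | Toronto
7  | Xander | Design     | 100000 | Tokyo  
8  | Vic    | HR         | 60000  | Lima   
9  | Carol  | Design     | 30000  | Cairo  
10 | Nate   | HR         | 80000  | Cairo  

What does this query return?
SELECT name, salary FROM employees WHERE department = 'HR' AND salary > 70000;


Filtering: department = 'HR' AND salary > 70000
Matching: 1 rows

1 rows:
Nate, 80000


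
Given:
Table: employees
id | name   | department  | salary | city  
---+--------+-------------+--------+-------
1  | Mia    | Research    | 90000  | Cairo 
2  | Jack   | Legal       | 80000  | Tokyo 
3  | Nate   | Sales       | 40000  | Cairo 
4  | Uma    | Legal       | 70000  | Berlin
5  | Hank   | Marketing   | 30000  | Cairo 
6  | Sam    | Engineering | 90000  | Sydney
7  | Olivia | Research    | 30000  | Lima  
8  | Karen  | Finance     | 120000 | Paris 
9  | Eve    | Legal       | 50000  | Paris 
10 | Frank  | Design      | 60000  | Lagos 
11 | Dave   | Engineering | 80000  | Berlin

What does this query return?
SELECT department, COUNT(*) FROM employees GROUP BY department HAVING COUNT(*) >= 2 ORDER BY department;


Groups with count >= 2:
  Engineering: 2 -> PASS
  Legal: 3 -> PASS
  Research: 2 -> PASS
  Design: 1 -> filtered out
  Finance: 1 -> filtered out
  Marketing: 1 -> filtered out
  Sales: 1 -> filtered out


3 groups:
Engineering, 2
Legal, 3
Research, 2


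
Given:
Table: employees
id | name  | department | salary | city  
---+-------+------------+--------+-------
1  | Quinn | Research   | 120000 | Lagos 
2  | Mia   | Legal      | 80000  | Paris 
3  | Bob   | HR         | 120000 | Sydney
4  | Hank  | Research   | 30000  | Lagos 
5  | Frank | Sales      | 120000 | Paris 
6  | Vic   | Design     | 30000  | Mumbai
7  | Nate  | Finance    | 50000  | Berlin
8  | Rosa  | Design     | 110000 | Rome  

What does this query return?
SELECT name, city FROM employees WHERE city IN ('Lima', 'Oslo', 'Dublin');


Filtering: city IN ('Lima', 'Oslo', 'Dublin')
Matching: 0 rows

Empty result set (0 rows)


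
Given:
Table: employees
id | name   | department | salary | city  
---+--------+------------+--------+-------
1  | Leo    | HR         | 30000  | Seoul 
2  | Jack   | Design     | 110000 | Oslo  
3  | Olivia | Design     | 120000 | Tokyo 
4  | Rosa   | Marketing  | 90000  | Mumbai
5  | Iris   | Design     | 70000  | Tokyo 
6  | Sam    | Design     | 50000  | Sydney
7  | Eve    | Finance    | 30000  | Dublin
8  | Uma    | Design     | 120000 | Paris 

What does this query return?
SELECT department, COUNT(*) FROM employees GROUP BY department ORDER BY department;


Assigning each row to its department group:
  Leo -> HR
  Jack -> Design
  Olivia -> Design
  Rosa -> Marketing
  Iris -> Design
  Sam -> Design
  Eve -> Finance
  Uma -> Design


4 groups:
Design, 5
Finance, 1
HR, 1
Marketing, 1


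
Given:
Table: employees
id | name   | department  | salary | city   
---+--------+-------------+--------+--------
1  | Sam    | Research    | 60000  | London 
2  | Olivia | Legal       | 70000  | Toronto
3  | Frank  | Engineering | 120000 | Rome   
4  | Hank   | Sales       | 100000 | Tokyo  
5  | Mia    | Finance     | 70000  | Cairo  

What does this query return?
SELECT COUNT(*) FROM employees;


COUNT(*) counts all rows

5


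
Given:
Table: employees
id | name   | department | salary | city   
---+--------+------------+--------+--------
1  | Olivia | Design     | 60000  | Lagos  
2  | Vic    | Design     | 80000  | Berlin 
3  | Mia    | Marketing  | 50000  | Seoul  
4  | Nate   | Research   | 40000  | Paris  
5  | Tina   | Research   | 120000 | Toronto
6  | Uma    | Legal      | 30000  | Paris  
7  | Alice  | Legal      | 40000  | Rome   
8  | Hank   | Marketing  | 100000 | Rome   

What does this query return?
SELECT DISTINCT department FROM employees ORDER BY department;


All 'department' values (row order): Design, Design, Marketing, Research, Research, Legal, Legal, Marketing
Removing duplicates leaves 4 unique value(s).

4 values:
Design
Legal
Marketing
Research


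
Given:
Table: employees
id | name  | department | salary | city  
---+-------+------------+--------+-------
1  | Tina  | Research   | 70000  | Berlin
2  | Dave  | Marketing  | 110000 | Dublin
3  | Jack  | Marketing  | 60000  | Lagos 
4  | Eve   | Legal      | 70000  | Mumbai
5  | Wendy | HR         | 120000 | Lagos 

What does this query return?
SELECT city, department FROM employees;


Projecting columns: city, department

5 rows:
Berlin, Research
Dublin, Marketing
Lagos, Marketing
Mumbai, Legal
Lagos, HR


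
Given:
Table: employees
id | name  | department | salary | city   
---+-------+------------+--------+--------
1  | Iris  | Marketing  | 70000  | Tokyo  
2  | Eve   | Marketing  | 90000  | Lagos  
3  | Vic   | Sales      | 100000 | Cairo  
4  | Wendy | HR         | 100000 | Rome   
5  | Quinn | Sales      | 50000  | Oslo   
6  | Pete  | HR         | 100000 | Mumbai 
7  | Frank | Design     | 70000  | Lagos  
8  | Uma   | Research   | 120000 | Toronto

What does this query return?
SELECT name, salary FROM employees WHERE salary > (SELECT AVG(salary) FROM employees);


Subquery: AVG(salary) = 87500.0
Filtering: salary > 87500.0
  Eve (90000) -> MATCH
  Vic (100000) -> MATCH
  Wendy (100000) -> MATCH
  Pete (100000) -> MATCH
  Uma (120000) -> MATCH


5 rows:
Eve, 90000
Vic, 100000
Wendy, 100000
Pete, 100000
Uma, 120000


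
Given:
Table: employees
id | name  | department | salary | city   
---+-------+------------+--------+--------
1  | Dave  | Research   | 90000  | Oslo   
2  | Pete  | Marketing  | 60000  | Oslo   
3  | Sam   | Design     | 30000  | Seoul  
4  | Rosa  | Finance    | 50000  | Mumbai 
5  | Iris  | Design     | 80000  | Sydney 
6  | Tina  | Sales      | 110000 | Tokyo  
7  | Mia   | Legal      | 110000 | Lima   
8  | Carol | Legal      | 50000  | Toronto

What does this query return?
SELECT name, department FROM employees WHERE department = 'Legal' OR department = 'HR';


Filtering: department = 'Legal' OR 'HR'
Matching: 2 rows

2 rows:
Mia, Legal
Carol, Legal


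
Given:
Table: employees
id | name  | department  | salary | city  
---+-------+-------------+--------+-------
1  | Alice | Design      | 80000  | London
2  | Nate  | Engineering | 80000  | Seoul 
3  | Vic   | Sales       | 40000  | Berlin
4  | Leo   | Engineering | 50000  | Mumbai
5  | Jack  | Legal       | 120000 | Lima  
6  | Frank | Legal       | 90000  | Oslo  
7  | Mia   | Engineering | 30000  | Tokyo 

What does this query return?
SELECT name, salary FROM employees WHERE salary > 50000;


Filtering: salary > 50000
Matching: 4 rows

4 rows:
Alice, 80000
Nate, 80000
Jack, 120000
Frank, 90000


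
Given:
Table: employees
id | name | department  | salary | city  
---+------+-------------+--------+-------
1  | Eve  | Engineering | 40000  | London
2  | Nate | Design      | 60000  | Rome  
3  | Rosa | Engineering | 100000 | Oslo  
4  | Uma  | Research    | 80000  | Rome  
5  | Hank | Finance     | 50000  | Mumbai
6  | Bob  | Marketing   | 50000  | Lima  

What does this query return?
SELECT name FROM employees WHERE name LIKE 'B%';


LIKE 'B%' matches names starting with 'B'
Matching: 1

1 rows:
Bob


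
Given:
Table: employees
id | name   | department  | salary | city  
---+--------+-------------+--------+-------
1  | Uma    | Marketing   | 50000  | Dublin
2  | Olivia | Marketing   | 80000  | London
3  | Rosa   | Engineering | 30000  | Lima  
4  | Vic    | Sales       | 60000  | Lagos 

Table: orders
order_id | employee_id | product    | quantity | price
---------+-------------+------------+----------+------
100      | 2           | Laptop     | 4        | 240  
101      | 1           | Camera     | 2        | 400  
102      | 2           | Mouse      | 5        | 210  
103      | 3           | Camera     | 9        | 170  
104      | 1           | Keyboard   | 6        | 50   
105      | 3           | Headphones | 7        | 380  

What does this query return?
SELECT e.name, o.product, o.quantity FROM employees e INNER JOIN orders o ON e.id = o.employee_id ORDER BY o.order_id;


Joining employees.id = orders.employee_id:
  employee Olivia (id=2) -> order Laptop
  employee Uma (id=1) -> order Camera
  employee Olivia (id=2) -> order Mouse
  employee Rosa (id=3) -> order Camera
  employee Uma (id=1) -> order Keyboard
  employee Rosa (id=3) -> order Headphones


6 rows:
Olivia, Laptop, 4
Uma, Camera, 2
Olivia, Mouse, 5
Rosa, Camera, 9
Uma, Keyboard, 6
Rosa, Headphones, 7


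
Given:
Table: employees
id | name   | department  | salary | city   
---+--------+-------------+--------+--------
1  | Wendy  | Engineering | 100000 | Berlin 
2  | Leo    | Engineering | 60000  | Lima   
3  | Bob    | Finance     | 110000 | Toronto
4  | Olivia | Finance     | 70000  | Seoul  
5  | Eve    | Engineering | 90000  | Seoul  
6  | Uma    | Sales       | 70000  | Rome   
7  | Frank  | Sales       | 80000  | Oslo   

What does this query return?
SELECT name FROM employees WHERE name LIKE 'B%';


LIKE 'B%' matches names starting with 'B'
Matching: 1

1 rows:
Bob


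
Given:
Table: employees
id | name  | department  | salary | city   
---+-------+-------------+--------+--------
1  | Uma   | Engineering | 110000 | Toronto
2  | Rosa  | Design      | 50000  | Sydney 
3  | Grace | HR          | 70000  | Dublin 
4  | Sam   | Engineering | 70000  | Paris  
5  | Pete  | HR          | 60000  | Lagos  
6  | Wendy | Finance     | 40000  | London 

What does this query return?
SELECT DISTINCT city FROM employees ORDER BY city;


All 'city' values (row order): Toronto, Sydney, Dublin, Paris, Lagos, London
Removing duplicates leaves 6 unique value(s).

6 values:
Dublin
Lagos
London
Paris
Sydney
Toronto


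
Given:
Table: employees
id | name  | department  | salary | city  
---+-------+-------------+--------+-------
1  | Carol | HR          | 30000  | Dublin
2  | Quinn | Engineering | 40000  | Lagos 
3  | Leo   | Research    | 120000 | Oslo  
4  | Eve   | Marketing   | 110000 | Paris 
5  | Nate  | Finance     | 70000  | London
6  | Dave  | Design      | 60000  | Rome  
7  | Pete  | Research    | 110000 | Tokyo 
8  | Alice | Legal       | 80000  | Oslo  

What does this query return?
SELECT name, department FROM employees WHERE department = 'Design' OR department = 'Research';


Filtering: department = 'Design' OR 'Research'
Matching: 3 rows

3 rows:
Leo, Research
Dave, Design
Pete, Research


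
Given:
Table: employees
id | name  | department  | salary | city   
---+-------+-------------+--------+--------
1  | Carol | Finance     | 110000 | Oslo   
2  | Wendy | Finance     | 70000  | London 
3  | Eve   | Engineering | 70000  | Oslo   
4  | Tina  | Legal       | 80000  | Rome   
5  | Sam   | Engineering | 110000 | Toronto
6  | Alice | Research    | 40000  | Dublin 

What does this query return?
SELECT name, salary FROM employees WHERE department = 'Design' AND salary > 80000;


Filtering: department = 'Design' AND salary > 80000
Matching: 0 rows

Empty result set (0 rows)


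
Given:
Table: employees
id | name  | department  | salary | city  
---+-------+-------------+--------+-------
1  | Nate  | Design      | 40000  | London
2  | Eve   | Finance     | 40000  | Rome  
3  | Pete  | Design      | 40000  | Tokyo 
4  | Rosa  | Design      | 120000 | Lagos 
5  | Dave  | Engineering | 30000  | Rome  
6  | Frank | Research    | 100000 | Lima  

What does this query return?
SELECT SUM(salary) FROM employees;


SUM(salary) = 40000 + 40000 + 40000 + 120000 + 30000 + 100000 = 370000

370000


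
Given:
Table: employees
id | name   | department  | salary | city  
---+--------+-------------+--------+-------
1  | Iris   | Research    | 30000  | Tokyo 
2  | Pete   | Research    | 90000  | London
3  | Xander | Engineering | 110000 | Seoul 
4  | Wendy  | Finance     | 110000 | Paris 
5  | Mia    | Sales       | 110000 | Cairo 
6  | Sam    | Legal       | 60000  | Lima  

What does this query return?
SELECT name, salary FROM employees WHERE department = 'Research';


Filtering: department = 'Research'
Matching rows: 2

2 rows:
Iris, 30000
Pete, 90000


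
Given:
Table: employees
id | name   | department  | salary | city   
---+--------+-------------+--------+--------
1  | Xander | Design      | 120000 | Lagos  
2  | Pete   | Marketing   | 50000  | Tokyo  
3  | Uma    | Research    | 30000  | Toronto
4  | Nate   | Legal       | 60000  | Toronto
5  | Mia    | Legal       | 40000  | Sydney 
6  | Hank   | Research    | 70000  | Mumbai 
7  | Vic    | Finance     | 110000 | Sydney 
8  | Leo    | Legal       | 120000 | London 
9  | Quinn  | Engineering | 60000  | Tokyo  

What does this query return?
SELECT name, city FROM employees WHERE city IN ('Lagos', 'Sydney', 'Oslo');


Filtering: city IN ('Lagos', 'Sydney', 'Oslo')
Matching: 3 rows

3 rows:
Xander, Lagos
Mia, Sydney
Vic, Sydney


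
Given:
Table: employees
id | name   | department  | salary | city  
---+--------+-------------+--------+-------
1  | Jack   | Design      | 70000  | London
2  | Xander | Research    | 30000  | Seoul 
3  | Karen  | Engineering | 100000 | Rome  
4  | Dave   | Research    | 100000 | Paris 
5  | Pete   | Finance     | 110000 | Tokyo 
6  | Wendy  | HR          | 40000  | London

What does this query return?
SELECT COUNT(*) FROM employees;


COUNT(*) counts all rows

6


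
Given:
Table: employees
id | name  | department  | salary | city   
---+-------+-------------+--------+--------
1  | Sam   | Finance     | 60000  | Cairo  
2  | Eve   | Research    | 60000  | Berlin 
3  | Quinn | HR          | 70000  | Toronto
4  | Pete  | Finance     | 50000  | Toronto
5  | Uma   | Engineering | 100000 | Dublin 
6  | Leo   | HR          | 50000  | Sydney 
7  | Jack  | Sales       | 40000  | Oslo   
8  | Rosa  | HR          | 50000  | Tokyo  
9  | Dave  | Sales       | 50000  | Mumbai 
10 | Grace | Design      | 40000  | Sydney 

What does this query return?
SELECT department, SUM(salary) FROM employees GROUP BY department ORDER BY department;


Summing salary within each department:
  Design: 40000 = 40000
  Engineering: 100000 = 100000
  Finance: 60000 + 50000 = 110000
  HR: 70000 + 50000 + 50000 = 170000
  Research: 60000 = 60000
  Sales: 40000 + 50000 = 90000


6 groups:
Design, 40000
Engineering, 100000
Finance, 110000
HR, 170000
Research, 60000
Sales, 90000


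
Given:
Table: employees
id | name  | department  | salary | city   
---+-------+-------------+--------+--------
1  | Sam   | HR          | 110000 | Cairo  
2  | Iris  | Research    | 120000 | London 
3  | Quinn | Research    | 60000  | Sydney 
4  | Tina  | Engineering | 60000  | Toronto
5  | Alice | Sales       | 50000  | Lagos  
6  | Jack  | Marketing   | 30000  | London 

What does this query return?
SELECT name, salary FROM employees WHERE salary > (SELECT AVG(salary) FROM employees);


Subquery: AVG(salary) = 71666.67
Filtering: salary > 71666.67
  Sam (110000) -> MATCH
  Iris (120000) -> MATCH


2 rows:
Sam, 110000
Iris, 120000


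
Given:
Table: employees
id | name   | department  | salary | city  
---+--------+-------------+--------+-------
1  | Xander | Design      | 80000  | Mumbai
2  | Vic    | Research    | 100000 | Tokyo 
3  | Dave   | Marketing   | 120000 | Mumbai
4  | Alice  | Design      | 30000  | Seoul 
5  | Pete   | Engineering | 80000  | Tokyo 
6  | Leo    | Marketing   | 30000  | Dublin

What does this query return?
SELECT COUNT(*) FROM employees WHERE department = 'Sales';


Counting rows where department = 'Sales'


0


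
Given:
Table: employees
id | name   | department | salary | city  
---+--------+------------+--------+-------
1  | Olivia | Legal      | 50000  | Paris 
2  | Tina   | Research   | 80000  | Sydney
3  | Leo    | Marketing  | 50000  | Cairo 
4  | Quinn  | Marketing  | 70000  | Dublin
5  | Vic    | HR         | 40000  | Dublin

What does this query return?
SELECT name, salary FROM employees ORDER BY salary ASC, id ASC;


Sorting by salary ASC, then id ASC for ties

5 rows:
Vic, 40000
Olivia, 50000
Leo, 50000
Quinn, 70000
Tina, 80000


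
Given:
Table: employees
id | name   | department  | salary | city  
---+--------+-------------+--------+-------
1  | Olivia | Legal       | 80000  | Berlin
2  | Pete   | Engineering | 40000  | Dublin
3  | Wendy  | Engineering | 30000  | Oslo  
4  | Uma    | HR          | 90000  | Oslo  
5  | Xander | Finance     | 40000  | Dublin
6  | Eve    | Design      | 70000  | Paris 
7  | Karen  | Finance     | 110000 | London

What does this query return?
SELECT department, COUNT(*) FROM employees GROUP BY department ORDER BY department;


Assigning each row to its department group:
  Olivia -> Legal
  Pete -> Engineering
  Wendy -> Engineering
  Uma -> HR
  Xander -> Finance
  Eve -> Design
  Karen -> Finance


5 groups:
Design, 1
Engineering, 2
Finance, 2
HR, 1
Legal, 1


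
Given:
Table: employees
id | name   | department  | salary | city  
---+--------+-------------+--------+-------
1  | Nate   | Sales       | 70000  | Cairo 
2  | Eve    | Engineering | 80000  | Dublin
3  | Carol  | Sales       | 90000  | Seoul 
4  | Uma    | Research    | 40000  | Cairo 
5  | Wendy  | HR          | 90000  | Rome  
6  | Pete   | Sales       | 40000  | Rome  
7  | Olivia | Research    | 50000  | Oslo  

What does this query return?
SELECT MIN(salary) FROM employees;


Salaries: 70000, 80000, 90000, 40000, 90000, 40000, 50000
MIN = 40000

40000


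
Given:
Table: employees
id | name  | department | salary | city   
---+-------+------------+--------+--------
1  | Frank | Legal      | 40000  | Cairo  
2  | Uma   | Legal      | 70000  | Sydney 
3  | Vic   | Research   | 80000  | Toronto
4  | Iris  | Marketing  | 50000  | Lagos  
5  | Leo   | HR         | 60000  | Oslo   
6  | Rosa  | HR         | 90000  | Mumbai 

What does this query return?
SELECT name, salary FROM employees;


Projecting columns: name, salary

6 rows:
Frank, 40000
Uma, 70000
Vic, 80000
Iris, 50000
Leo, 60000
Rosa, 90000


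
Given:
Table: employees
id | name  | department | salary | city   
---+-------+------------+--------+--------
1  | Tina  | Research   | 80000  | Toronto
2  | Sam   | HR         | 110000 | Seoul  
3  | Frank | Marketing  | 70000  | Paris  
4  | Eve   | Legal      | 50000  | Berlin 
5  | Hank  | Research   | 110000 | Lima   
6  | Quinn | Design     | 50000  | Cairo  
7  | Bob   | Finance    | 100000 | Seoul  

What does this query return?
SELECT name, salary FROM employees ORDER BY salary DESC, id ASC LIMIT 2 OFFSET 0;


Sort by salary DESC (id ASC tiebreak), then skip 0 and take 2
Rows 1 through 2

2 rows:
Sam, 110000
Hank, 110000


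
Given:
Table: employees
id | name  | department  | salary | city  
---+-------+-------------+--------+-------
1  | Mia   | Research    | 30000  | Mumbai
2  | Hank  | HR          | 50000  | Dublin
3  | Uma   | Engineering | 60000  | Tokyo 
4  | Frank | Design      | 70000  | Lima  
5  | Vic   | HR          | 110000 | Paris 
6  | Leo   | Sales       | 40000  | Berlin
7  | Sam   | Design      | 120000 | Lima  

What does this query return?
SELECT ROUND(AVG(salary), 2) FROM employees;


SUM(salary) = 480000
COUNT = 7
ROUND(AVG, 2) = ROUND(480000 / 7, 2) = 68571.43

68571.43


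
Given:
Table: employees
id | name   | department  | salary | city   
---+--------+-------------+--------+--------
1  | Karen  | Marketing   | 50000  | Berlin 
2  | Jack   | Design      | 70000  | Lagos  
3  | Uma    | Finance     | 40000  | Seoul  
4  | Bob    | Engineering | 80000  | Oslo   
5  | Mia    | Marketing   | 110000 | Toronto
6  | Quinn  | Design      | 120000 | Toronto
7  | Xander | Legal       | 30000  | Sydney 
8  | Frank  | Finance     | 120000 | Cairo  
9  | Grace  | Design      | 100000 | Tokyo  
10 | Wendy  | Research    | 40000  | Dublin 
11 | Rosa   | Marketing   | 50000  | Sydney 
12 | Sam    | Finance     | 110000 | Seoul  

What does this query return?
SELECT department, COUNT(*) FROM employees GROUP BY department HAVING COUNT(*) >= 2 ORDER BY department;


Groups with count >= 2:
  Design: 3 -> PASS
  Finance: 3 -> PASS
  Marketing: 3 -> PASS
  Engineering: 1 -> filtered out
  Legal: 1 -> filtered out
  Research: 1 -> filtered out


3 groups:
Design, 3
Finance, 3
Marketing, 3


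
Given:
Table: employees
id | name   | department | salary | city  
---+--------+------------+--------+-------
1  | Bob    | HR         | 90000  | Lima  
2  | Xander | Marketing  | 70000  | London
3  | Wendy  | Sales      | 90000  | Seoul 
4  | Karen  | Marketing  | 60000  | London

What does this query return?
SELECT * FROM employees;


SELECT * returns all 4 rows with all columns

4 rows:
1, Bob, HR, 90000, Lima
2, Xander, Marketing, 70000, London
3, Wendy, Sales, 90000, Seoul
4, Karen, Marketing, 60000, London


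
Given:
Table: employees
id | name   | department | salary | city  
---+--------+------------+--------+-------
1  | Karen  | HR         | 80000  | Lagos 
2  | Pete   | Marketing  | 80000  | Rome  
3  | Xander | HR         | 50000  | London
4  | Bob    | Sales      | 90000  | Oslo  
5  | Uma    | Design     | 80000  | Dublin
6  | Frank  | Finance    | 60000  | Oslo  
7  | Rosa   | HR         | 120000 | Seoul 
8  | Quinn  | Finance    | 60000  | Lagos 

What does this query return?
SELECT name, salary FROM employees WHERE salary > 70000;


Filtering: salary > 70000
Matching: 5 rows

5 rows:
Karen, 80000
Pete, 80000
Bob, 90000
Uma, 80000
Rosa, 120000


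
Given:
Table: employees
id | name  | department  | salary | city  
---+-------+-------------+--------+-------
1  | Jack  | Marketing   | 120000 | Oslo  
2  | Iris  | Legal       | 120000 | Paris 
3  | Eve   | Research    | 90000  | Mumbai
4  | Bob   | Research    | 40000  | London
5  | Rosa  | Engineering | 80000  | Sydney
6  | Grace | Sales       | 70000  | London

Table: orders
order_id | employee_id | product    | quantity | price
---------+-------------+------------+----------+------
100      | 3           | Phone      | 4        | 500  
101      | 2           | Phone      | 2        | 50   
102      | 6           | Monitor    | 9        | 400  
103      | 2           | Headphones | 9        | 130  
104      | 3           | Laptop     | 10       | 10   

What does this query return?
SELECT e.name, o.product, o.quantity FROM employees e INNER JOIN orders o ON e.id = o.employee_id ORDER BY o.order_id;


Joining employees.id = orders.employee_id:
  employee Eve (id=3) -> order Phone
  employee Iris (id=2) -> order Phone
  employee Grace (id=6) -> order Monitor
  employee Iris (id=2) -> order Headphones
  employee Eve (id=3) -> order Laptop


5 rows:
Eve, Phone, 4
Iris, Phone, 2
Grace, Monitor, 9
Iris, Headphones, 9
Eve, Laptop, 10


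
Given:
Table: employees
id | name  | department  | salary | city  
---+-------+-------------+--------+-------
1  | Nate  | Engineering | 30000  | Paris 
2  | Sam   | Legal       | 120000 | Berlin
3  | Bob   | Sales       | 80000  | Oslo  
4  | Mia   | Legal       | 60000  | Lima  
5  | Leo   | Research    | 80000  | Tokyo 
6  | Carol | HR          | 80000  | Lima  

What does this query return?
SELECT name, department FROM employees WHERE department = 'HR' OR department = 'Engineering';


Filtering: department = 'HR' OR 'Engineering'
Matching: 2 rows

2 rows:
Nate, Engineering
Carol, HR


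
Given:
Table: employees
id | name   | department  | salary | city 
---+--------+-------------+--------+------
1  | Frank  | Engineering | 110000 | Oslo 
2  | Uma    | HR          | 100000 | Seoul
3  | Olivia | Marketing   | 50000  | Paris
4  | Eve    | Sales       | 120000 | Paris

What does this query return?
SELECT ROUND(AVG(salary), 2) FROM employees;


SUM(salary) = 380000
COUNT = 4
ROUND(AVG, 2) = ROUND(380000 / 4, 2) = 95000.0

95000.0


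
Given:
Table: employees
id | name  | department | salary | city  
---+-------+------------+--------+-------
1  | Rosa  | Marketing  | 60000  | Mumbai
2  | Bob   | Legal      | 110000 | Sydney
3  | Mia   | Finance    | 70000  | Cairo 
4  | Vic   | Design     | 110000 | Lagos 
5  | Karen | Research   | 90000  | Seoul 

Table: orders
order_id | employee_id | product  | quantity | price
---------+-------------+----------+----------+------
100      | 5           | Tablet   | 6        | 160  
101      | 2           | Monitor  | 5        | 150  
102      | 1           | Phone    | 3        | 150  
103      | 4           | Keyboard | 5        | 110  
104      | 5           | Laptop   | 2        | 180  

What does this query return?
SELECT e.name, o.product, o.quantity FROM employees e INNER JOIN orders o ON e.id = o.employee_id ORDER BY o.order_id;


Joining employees.id = orders.employee_id:
  employee Karen (id=5) -> order Tablet
  employee Bob (id=2) -> order Monitor
  employee Rosa (id=1) -> order Phone
  employee Vic (id=4) -> order Keyboard
  employee Karen (id=5) -> order Laptop


5 rows:
Karen, Tablet, 6
Bob, Monitor, 5
Rosa, Phone, 3
Vic, Keyboard, 5
Karen, Laptop, 2


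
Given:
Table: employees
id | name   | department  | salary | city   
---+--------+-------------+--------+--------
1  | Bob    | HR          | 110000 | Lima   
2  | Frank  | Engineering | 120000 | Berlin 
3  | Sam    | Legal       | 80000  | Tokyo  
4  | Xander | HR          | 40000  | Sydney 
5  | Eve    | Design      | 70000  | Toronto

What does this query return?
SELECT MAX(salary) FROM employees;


Salaries: 110000, 120000, 80000, 40000, 70000
MAX = 120000

120000


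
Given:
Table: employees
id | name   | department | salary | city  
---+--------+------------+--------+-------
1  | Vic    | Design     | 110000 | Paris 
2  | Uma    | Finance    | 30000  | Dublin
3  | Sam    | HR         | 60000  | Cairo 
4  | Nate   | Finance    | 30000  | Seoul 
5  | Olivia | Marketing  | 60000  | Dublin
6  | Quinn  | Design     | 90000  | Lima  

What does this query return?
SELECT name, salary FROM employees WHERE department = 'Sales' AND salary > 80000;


Filtering: department = 'Sales' AND salary > 80000
Matching: 0 rows

Empty result set (0 rows)


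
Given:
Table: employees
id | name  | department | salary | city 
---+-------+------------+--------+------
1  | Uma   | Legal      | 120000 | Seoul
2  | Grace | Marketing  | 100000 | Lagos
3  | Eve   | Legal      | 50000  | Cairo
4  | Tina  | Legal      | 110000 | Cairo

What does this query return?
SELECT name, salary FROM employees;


Projecting columns: name, salary

4 rows:
Uma, 120000
Grace, 100000
Eve, 50000
Tina, 110000


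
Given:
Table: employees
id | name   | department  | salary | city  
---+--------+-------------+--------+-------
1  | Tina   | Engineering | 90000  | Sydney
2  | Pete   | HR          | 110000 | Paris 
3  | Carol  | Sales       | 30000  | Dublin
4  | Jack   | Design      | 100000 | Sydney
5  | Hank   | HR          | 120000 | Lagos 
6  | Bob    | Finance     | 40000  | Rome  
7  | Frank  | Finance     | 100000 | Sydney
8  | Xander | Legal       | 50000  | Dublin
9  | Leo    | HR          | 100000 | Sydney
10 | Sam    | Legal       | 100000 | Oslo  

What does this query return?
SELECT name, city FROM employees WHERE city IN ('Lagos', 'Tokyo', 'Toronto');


Filtering: city IN ('Lagos', 'Tokyo', 'Toronto')
Matching: 1 rows

1 rows:
Hank, Lagos


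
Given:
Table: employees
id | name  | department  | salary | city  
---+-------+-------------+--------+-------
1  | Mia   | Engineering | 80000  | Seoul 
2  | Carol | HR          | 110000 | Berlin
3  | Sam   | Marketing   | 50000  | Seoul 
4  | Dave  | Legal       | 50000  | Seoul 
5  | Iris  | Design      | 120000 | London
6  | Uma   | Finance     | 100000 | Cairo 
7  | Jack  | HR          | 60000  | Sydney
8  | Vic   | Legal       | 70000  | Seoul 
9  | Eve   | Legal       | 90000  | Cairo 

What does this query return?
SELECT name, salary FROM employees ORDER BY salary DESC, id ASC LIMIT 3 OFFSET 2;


Sort by salary DESC (id ASC tiebreak), then skip 2 and take 3
Rows 3 through 5

3 rows:
Uma, 100000
Eve, 90000
Mia, 80000


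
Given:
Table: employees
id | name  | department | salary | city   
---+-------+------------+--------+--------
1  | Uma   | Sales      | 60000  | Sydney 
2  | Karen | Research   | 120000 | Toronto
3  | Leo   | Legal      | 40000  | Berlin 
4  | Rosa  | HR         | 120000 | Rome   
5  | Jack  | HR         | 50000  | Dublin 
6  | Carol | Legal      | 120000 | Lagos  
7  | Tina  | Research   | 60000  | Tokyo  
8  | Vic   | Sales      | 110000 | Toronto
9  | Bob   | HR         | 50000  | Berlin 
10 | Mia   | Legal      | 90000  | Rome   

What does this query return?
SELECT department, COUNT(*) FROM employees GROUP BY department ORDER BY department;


Assigning each row to its department group:
  Uma -> Sales
  Karen -> Research
  Leo -> Legal
  Rosa -> HR
  Jack -> HR
  Carol -> Legal
  Tina -> Research
  Vic -> Sales
  Bob -> HR
  Mia -> Legal


4 groups:
HR, 3
Legal, 3
Research, 2
Sales, 2


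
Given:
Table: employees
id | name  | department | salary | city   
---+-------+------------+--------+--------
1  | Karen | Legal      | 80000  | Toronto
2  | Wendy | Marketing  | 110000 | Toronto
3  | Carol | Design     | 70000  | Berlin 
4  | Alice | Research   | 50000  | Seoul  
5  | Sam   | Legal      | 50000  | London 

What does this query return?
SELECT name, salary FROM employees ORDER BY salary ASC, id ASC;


Sorting by salary ASC, then id ASC for ties

5 rows:
Alice, 50000
Sam, 50000
Carol, 70000
Karen, 80000
Wendy, 110000


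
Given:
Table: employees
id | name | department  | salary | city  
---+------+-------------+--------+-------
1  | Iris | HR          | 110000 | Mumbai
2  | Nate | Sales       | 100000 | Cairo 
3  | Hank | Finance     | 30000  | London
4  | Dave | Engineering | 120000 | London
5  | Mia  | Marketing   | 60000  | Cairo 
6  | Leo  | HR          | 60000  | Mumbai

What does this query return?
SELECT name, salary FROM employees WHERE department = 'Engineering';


Filtering: department = 'Engineering'
Matching rows: 1

1 rows:
Dave, 120000


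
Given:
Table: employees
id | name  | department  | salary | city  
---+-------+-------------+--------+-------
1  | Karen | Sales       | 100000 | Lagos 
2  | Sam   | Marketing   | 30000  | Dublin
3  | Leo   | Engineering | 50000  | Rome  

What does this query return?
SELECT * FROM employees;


SELECT * returns all 3 rows with all columns

3 rows:
1, Karen, Sales, 100000, Lagos
2, Sam, Marketing, 30000, Dublin
3, Leo, Engineering, 50000, Rome


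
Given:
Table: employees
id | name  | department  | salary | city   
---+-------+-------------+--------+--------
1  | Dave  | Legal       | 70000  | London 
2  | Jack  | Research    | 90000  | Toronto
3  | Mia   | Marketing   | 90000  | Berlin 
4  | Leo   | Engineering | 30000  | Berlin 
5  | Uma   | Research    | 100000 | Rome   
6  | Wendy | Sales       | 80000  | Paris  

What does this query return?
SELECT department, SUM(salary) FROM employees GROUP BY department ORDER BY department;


Summing salary within each department:
  Engineering: 30000 = 30000
  Legal: 70000 = 70000
  Marketing: 90000 = 90000
  Research: 90000 + 100000 = 190000
  Sales: 80000 = 80000


5 groups:
Engineering, 30000
Legal, 70000
Marketing, 90000
Research, 190000
Sales, 80000
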